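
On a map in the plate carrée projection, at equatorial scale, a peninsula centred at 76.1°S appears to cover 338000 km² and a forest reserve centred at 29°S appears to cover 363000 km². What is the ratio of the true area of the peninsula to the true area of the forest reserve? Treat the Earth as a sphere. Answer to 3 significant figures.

On the plate carrée, areal scale = h·k = 1 × sec φ, so true area = apparent × cos φ.
True area of peninsula: 338000 × cos(76.1°) = 338000 × 0.2402 = 81200 km².
True area of forest reserve: 363000 × cos(29°) = 363000 × 0.8746 = 317500 km².
Ratio = 81200 / 317500 ≈ 0.256.

0.256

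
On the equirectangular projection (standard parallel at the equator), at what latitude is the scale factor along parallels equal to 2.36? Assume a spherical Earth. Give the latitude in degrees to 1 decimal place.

Plate carrée: h = 1, k = sec φ along parallels.
sec φ = 2.36  ⇒  cos φ = 0.4237  ⇒  φ ≈ 64.9°.

64.9°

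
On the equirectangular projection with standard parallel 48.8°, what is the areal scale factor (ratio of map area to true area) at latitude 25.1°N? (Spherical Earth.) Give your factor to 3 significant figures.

0.727

With standard parallel φ₀ = 48.8°, the equirectangular projection gives x = Rλ cos φ₀, y = Rφ, so h = 1 and k = cos 48.8° / cos φ.
Areal scale = h·k = 1 × cos φ₀ / cos φ; at 25.1°, h = 1.000, k = 0.7274, so h·k = 0.7274.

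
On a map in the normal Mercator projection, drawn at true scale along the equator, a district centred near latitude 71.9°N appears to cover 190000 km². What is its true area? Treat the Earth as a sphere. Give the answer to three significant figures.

The Mercator projection is conformal; its linear scale factor is the same in every direction and equals sec φ = 1/cos φ.
Areal scale = k² = sec²φ = 1/cos²(71.9°) = 1/0.3107² = 10.36.
True area = apparent / (areal scale) = 190000 / 10.36 ≈ 18300 km².

18300 km²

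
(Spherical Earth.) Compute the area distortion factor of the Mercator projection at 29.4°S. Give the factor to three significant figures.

1.32

The Mercator projection is conformal; its linear scale factor is the same in every direction and equals sec φ = 1/cos φ.
Areal scale = k² = sec²φ = 1/cos²(29.4°) = 1/0.8712² = 1.317.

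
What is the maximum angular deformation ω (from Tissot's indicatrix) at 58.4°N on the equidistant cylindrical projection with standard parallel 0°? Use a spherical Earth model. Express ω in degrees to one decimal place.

In the plate carrée (x = Rλ, y = Rφ), meridians are true-scale (h = 1) and parallels are stretched by k = sec φ.
At 58.4°: h = 1.000, k = 1.908; principal scales a = 1.908, b = 1.000.
sin(ω/2) = (a − b)/(a + b) = 0.9084/2.908 = 0.3123, so ω = 2 arcsin(0.3123) ≈ 36.4°.

36.4°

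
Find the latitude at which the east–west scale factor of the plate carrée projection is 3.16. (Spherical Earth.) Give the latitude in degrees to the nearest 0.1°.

Plate carrée: h = 1, k = sec φ along parallels.
sec φ = 3.16  ⇒  cos φ = 0.3165  ⇒  φ ≈ 71.6°.

71.6°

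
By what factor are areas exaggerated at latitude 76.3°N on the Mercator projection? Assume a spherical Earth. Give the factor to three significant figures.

Mercator is conformal, so the point scale is isotropic: h = k = sec φ = 1/cos φ.
Areal scale = k² = sec²φ = 1/cos²(76.3°) = 1/0.2368² = 17.83.

17.8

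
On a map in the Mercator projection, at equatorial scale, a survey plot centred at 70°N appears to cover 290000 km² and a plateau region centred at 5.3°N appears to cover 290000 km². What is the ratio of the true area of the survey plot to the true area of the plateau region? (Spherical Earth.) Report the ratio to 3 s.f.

0.118

Since Mercator area scale is 1/cos²φ, the true area equals the apparent area multiplied by cos²φ.
True area of survey plot: 290000 × cos²(70°) = 290000 × 0.1170 = 33920 km².
True area of plateau region: 290000 × cos²(5.3°) = 290000 × 0.9915 = 287500 km².
Ratio = 33920 / 287500 ≈ 0.118.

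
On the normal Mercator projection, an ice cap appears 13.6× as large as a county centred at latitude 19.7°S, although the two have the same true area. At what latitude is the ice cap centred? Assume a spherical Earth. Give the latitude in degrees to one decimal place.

On Mercator, (apparent₁)/(apparent₂) = sec²φ₁ / sec²φ₂ when true areas are equal.
cos²φ₂ / cos²φ₁ = 13.6  ⇒  cos φ₁ = cos 19.7° / √13.6 = 0.9415/3.688 = 0.2553.
φ₁ = arccos(0.2553) ≈ 75.2°.

75.2°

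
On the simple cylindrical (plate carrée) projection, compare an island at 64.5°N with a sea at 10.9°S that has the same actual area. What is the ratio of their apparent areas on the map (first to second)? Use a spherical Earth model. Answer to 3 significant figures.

Plate carrée maps x = Rλ, y = Rφ. The meridian scale is h = 1 and the parallel scale is k = 1/cos φ = sec φ.
Areal scale at 64.5°: h·k = 1.000 × 2.323 = 2.323.
Areal scale at 10.9°: h·k = 1.000 × 1.018 = 1.018.
Ratio = 2.323/1.018 ≈ 2.28.

2.28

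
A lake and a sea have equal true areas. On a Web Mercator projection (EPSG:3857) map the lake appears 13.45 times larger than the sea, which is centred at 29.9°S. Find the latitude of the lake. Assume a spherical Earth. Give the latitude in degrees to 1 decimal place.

76.3°

On Mercator, (apparent₁)/(apparent₂) = sec²φ₁ / sec²φ₂ when true areas are equal.
cos²φ₂ / cos²φ₁ = 13.45  ⇒  cos φ₁ = cos 29.9° / √13.45 = 0.8669/3.667 = 0.2364.
φ₁ = arccos(0.2364) ≈ 76.3°.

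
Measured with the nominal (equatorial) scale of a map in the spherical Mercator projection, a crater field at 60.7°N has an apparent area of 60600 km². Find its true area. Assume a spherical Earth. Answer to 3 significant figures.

Mercator is conformal, so the point scale is isotropic: h = k = sec φ = 1/cos φ.
Areal scale = k² = sec²φ = 1/cos²(60.7°) = 1/0.4894² = 4.175.
True area = apparent / (areal scale) = 60600 / 4.175 ≈ 14500 km².

14500 km²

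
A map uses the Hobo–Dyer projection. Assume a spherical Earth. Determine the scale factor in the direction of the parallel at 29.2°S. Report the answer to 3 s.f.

0.909

Hobo–Dyer is a cylindrical equal-area projection with standard parallels at ±37.5°. Cylindrical equal-area (φ₀ = 37.5°): h = cos φ / cos 37.5° along meridians, k = cos 37.5° / cos φ along parallels; h·k = 1.
k = cos 37.5° / cos 29.2° = 0.7934/0.8729 = 0.9088.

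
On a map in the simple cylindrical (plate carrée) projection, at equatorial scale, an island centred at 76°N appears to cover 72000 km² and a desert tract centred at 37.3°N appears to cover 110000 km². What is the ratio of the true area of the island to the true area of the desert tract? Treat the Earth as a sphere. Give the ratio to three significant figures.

0.199

Plate carrée has h = 1 and k = sec φ, giving areal scale sec φ; true area = (apparent area) · cos φ.
True area of island: 72000 × cos(76°) = 72000 × 0.2419 = 17420 km².
True area of desert tract: 110000 × cos(37.3°) = 110000 × 0.7955 = 87500 km².
Ratio = 17420 / 87500 ≈ 0.199.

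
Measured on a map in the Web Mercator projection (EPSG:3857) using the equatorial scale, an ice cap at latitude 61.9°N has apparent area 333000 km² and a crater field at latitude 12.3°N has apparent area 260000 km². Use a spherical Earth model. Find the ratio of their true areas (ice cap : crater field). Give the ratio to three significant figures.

0.298

On Mercator the areal scale is sec²φ, so true area = apparent × cos²φ.
True area of ice cap: 333000 × cos²(61.9°) = 333000 × 0.2219 = 73880 km².
True area of crater field: 260000 × cos²(12.3°) = 260000 × 0.9546 = 248200 km².
Ratio = 73880 / 248200 ≈ 0.298.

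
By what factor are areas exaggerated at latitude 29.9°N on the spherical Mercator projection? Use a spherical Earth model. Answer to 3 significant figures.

The Mercator projection is conformal; its linear scale factor is the same in every direction and equals sec φ = 1/cos φ.
Areal scale = k² = sec²φ = 1/cos²(29.9°) = 1/0.8669² = 1.331.

1.33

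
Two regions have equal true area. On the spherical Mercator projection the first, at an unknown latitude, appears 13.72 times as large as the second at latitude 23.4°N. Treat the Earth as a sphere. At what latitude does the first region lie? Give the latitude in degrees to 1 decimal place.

75.7°

For equal true areas on Mercator, apparent areas scale as sec²φ, so the ratio is cos²φ₂ / cos²φ₁.
cos²φ₂ / cos²φ₁ = 13.72  ⇒  cos φ₁ = cos 23.4° / √13.72 = 0.9178/3.704 = 0.2478.
φ₁ = arccos(0.2478) ≈ 75.7°.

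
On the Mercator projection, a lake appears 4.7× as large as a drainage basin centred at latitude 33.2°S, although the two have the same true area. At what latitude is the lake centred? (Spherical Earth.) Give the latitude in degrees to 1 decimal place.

On Mercator, (apparent₁)/(apparent₂) = sec²φ₁ / sec²φ₂ when true areas are equal.
cos²φ₂ / cos²φ₁ = 4.7  ⇒  cos φ₁ = cos 33.2° / √4.7 = 0.8368/2.168 = 0.3860.
φ₁ = arccos(0.3860) ≈ 67.3°.

67.3°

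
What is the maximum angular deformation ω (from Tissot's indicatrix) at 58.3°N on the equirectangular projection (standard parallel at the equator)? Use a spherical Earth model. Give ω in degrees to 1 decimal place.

Plate carrée maps x = Rλ, y = Rφ. The meridian scale is h = 1 and the parallel scale is k = 1/cos φ = sec φ.
At 58.3°: h = 1.000, k = 1.903; principal scales a = 1.903, b = 1.000.
sin(ω/2) = (a − b)/(a + b) = 0.9031/2.903 = 0.3111, so ω = 2 arcsin(0.3111) ≈ 36.2°.

36.2°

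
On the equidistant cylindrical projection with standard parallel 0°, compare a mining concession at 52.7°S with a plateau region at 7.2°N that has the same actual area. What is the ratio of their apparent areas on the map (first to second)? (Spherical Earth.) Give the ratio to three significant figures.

For the equirectangular projection with φ₀ = 0 (plate carrée), h = 1 along meridians and k = sec φ along parallels.
Areal scale at 52.7°: h·k = 1.000 × 1.650 = 1.650.
Areal scale at 7.2°: h·k = 1.000 × 1.008 = 1.008.
Ratio = 1.650/1.008 ≈ 1.64.

1.64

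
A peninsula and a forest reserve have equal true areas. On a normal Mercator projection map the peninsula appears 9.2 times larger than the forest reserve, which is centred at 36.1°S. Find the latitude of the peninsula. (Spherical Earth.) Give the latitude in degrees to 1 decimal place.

74.6°

On Mercator, (apparent₁)/(apparent₂) = sec²φ₁ / sec²φ₂ when true areas are equal.
cos²φ₂ / cos²φ₁ = 9.2  ⇒  cos φ₁ = cos 36.1° / √9.2 = 0.8080/3.033 = 0.2664.
φ₁ = arccos(0.2664) ≈ 74.6°.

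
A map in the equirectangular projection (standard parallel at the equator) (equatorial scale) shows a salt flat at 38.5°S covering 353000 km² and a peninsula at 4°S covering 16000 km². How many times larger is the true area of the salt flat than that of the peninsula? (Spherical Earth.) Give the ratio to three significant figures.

17.3

Plate carrée has h = 1 and k = sec φ, giving areal scale sec φ; true area = (apparent area) · cos φ.
True area of salt flat: 353000 × cos(38.5°) = 353000 × 0.7826 = 276300 km².
True area of peninsula: 16000 × cos(4°) = 16000 × 0.9976 = 15960 km².
Ratio = 276300 / 15960 ≈ 17.3.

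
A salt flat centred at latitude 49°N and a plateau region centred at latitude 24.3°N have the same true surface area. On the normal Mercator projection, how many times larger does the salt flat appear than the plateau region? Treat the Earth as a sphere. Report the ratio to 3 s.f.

Mercator areal scale is sec²φ.
At 49°: sec²(49°) = 1/0.6561² = 2.323.
At 24.3°: sec²(24.3°) = 1/0.9114² = 1.204.
Ratio = 2.323/1.204 = cos²(24.3°)/cos²(49°) ≈ 1.93.

1.93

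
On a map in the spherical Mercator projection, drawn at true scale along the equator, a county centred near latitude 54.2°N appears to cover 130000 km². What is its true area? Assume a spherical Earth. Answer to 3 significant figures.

For Mercator, h = k = sec φ (a conformal cylindrical projection has a single point scale, 1/cos φ).
Areal scale = k² = sec²φ = 1/cos²(54.2°) = 1/0.5850² = 2.922.
True area = apparent / (areal scale) = 130000 / 2.922 ≈ 44500 km².

44500 km²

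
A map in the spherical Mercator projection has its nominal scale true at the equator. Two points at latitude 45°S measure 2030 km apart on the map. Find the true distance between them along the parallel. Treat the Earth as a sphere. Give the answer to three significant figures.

For Mercator, h = k = sec φ (a conformal cylindrical projection has a single point scale, 1/cos φ).
Along the parallel at 45°, map distances are exaggerated by k = sec 45° = 1.414.
True distance = 2030 / 1.414 = 2030 × cos 45° ≈ 1440 km.

1440 km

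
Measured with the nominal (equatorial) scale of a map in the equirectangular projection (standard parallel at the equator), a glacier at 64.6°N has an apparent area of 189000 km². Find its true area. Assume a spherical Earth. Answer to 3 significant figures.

81100 km²

Plate carrée maps x = Rλ, y = Rφ. The meridian scale is h = 1 and the parallel scale is k = 1/cos φ = sec φ.
Areal scale = h·k = 1 × sec φ; at 64.6°, h = 1.000, k = 2.331, so h·k = 2.331.
True area = apparent / (areal scale) = 189000 / 2.331 ≈ 81100 km².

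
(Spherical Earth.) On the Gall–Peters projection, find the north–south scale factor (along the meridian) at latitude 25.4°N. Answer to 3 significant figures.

1.28

The Gall–Peters projection is cylindrical equal-area with φ₀ = 45°. A cylindrical equal-area projection with standard parallel φ₀ has meridian scale h = cos φ / cos φ₀ and parallel scale k = cos φ₀ / cos φ (so areas are preserved, h·k = 1).
h = cos 25.4° / cos 45° = 0.9033/0.7071 = 1.278.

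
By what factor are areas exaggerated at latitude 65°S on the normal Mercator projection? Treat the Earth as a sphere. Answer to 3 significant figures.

For Mercator, h = k = sec φ (a conformal cylindrical projection has a single point scale, 1/cos φ).
Areal scale = k² = sec²φ = 1/cos²(65°) = 1/0.4226² = 5.599.

5.60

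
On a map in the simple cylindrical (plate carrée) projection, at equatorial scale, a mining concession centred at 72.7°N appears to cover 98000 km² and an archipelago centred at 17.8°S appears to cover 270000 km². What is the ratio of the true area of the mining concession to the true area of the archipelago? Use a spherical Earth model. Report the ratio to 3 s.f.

0.113

Plate carrée has h = 1 and k = sec φ, giving areal scale sec φ; true area = (apparent area) · cos φ.
True area of mining concession: 98000 × cos(72.7°) = 98000 × 0.2974 = 29140 km².
True area of archipelago: 270000 × cos(17.8°) = 270000 × 0.9521 = 257100 km².
Ratio = 29140 / 257100 ≈ 0.113.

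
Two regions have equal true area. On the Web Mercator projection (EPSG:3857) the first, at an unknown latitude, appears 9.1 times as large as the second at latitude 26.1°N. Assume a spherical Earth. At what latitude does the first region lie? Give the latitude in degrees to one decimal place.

On Mercator, (apparent₁)/(apparent₂) = sec²φ₁ / sec²φ₂ when true areas are equal.
cos²φ₂ / cos²φ₁ = 9.1  ⇒  cos φ₁ = cos 26.1° / √9.1 = 0.8980/3.017 = 0.2977.
φ₁ = arccos(0.2977) ≈ 72.7°.

72.7°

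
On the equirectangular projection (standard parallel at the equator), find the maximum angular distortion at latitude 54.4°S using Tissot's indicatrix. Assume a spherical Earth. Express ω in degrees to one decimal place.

For the equirectangular projection with φ₀ = 0 (plate carrée), h = 1 along meridians and k = sec φ along parallels.
At 54.4°: h = 1.000, k = 1.718; principal scales a = 1.718, b = 1.000.
sin(ω/2) = (a − b)/(a + b) = 0.7179/2.718 = 0.2641, so ω = 2 arcsin(0.2641) ≈ 30.6°.

30.6°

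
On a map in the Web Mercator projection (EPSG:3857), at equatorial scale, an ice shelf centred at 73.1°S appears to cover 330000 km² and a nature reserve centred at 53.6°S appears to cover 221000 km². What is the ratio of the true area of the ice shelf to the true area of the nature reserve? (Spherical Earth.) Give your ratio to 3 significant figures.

Mercator's areal exaggeration is sec²φ; hence true area = (apparent area) · cos²φ.
True area of ice shelf: 330000 × cos²(73.1°) = 330000 × 0.08451 = 27890 km².
True area of nature reserve: 221000 × cos²(53.6°) = 221000 × 0.3521 = 77820 km².
Ratio = 27890 / 77820 ≈ 0.358.

0.358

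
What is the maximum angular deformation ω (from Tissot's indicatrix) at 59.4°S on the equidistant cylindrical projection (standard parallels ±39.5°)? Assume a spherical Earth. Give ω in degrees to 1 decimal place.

23.7°

In the equirectangular projection with standard parallel φ₀ = 39.5° (x = Rλ cos φ₀, y = Rφ), meridians are true-scale (h = 1) and the parallel scale is k = cos φ₀ / cos φ.
At 59.4°: h = 1.000, k = 1.516; principal scales a = 1.516, b = 1.000.
sin(ω/2) = (a − b)/(a + b) = 0.5158/2.516 = 0.2050, so ω = 2 arcsin(0.2050) ≈ 23.7°.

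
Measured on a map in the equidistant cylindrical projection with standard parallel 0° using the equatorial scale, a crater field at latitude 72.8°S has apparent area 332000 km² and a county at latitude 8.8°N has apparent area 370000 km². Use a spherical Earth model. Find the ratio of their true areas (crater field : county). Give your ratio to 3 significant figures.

On the plate carrée, areal scale = h·k = 1 × sec φ, so true area = apparent × cos φ.
True area of crater field: 332000 × cos(72.8°) = 332000 × 0.2957 = 98180 km².
True area of county: 370000 × cos(8.8°) = 370000 × 0.9882 = 365600 km².
Ratio = 98180 / 365600 ≈ 0.268.

0.268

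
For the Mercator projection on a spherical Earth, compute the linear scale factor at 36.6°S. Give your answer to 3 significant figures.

The Mercator projection is conformal; its linear scale factor is the same in every direction and equals sec φ = 1/cos φ.
k = 1/cos 36.6° = 1/0.8028 = 1.246.

1.25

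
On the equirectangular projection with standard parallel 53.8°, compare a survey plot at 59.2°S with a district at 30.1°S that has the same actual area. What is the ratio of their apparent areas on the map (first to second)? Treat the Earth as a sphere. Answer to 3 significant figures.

1.69

The equidistant cylindrical projection with φ₀ = 53.8° has h = 1 (meridians true) and k = cos φ₀ / cos φ along parallels.
Areal scale at 59.2°: h·k = 1.000 × 1.153 = 1.153.
Areal scale at 30.1°: h·k = 1.000 × 0.6827 = 0.6827.
Ratio = 1.153/0.6827 ≈ 1.69.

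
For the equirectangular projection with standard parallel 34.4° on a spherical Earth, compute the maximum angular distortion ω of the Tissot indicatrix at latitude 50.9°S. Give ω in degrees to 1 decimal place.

15.4°

With standard parallel φ₀ = 34.4°, the equirectangular projection gives x = Rλ cos φ₀, y = Rφ, so h = 1 and k = cos 34.4° / cos φ.
At 50.9°: h = 1.000, k = 1.308; principal scales a = 1.308, b = 1.000.
sin(ω/2) = (a − b)/(a + b) = 0.3083/2.308 = 0.1336, so ω = 2 arcsin(0.1336) ≈ 15.4°.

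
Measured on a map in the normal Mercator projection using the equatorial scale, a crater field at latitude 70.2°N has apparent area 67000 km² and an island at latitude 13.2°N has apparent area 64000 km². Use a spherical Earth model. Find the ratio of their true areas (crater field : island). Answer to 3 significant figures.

0.127

Mercator's areal exaggeration is sec²φ; hence true area = (apparent area) · cos²φ.
True area of crater field: 67000 × cos²(70.2°) = 67000 × 0.1147 = 7688 km².
True area of island: 64000 × cos²(13.2°) = 64000 × 0.9479 = 60660 km².
Ratio = 7688 / 60660 ≈ 0.127.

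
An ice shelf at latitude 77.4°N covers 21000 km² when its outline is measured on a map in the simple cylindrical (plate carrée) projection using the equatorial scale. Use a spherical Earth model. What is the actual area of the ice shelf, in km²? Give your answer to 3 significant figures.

Plate carrée maps x = Rλ, y = Rφ. The meridian scale is h = 1 and the parallel scale is k = 1/cos φ = sec φ.
Areal scale = h·k = 1 × sec φ; at 77.4°, h = 1.000, k = 4.584, so h·k = 4.584.
True area = apparent / (areal scale) = 21000 / 4.584 ≈ 4580 km².

4580 km²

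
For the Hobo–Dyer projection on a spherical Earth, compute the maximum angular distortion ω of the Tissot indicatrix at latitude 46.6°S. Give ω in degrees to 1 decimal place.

16.4°

The Hobo–Dyer projection is cylindrical equal-area with φ₀ = 37.5°. Cylindrical equal-area (φ₀ = 37.5°): h = cos φ / cos 37.5° along meridians, k = cos 37.5° / cos φ along parallels; h·k = 1.
At 46.6°: h = 0.8661, k = 1.155; principal scales a = 1.155, b = 0.8661.
sin(ω/2) = (a − b)/(a + b) = 0.2886/2.021 = 0.1428, so ω = 2 arcsin(0.1428) ≈ 16.4°.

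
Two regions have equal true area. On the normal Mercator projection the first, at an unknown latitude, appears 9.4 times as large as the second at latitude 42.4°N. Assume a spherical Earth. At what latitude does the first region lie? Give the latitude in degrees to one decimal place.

Mercator areal scale is sec²φ, so apparent-area ratio = sec²φ₁ / sec²φ₂ = cos²φ₂ / cos²φ₁.
cos²φ₂ / cos²φ₁ = 9.4  ⇒  cos φ₁ = cos 42.4° / √9.4 = 0.7385/3.066 = 0.2409.
φ₁ = arccos(0.2409) ≈ 76.1°.

76.1°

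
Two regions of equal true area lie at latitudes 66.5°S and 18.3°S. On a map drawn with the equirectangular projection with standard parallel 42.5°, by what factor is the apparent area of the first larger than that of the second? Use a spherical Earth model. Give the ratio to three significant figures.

The equidistant cylindrical projection with φ₀ = 42.5° has h = 1 (meridians true) and k = cos φ₀ / cos φ along parallels.
Areal scale at 66.5°: h·k = 1.000 × 1.849 = 1.849.
Areal scale at 18.3°: h·k = 1.000 × 0.7766 = 0.7766.
Ratio = 1.849/0.7766 ≈ 2.38.

2.38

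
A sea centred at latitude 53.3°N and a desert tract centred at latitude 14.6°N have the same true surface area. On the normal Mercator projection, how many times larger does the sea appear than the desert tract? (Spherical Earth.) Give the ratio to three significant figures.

Mercator is conformal with k = sec φ, so areal scale = k² = sec²φ.
At 53.3°: sec²(53.3°) = 1/0.5976² = 2.800.
At 14.6°: sec²(14.6°) = 1/0.9677² = 1.068.
Ratio = 2.800/1.068 = cos²(14.6°)/cos²(53.3°) ≈ 2.62.

2.62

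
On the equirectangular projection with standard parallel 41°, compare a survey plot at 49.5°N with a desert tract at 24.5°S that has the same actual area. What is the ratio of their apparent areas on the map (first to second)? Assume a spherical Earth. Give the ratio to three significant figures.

In the equirectangular projection with standard parallel φ₀ = 41° (x = Rλ cos φ₀, y = Rφ), meridians are true-scale (h = 1) and the parallel scale is k = cos φ₀ / cos φ.
Areal scale at 49.5°: h·k = 1.000 × 1.162 = 1.162.
Areal scale at 24.5°: h·k = 1.000 × 0.8294 = 0.8294.
Ratio = 1.162/0.8294 ≈ 1.40.

1.40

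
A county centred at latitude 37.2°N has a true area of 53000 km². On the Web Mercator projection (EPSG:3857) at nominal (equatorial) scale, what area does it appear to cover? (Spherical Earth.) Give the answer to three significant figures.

The Mercator projection is conformal; its linear scale factor is the same in every direction and equals sec φ = 1/cos φ.
Areal scale = k² = sec²φ = 1/cos²(37.2°) = 1/0.7965² = 1.576.
Apparent area = 53000 × 1.576 ≈ 83500 km².

83500 km²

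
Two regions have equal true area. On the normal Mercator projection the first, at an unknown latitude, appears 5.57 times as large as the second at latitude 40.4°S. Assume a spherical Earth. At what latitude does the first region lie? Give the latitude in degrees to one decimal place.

71.2°

Mercator areal scale is sec²φ, so apparent-area ratio = sec²φ₁ / sec²φ₂ = cos²φ₂ / cos²φ₁.
cos²φ₂ / cos²φ₁ = 5.57  ⇒  cos φ₁ = cos 40.4° / √5.57 = 0.7615/2.360 = 0.3227.
φ₁ = arccos(0.3227) ≈ 71.2°.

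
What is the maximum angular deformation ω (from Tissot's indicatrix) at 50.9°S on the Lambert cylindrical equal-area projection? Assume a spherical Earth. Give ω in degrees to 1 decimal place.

51.0°

The Lambert cylindrical equal-area projection is the cylindrical equal-area projection with its standard parallel at the equator (φ₀ = 0). For cylindrical equal-area with standard parallel φ₀, h = cos φ / cos φ₀ and k = cos φ₀ / cos φ, so h·k = 1.
At 50.9°: h = 0.6307, k = 1.586; principal scales a = 1.586, b = 0.6307.
sin(ω/2) = (a − b)/(a + b) = 0.9549/2.216 = 0.4309, so ω = 2 arcsin(0.4309) ≈ 51.0°.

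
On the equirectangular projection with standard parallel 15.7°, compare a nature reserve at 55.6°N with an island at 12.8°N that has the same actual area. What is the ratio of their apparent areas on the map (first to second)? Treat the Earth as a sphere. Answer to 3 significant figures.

With standard parallel φ₀ = 15.7°, the equirectangular projection gives x = Rλ cos φ₀, y = Rφ, so h = 1 and k = cos 15.7° / cos φ.
Areal scale at 55.6°: h·k = 1.000 × 1.704 = 1.704.
Areal scale at 12.8°: h·k = 1.000 × 0.9872 = 0.9872.
Ratio = 1.704/0.9872 ≈ 1.73.

1.73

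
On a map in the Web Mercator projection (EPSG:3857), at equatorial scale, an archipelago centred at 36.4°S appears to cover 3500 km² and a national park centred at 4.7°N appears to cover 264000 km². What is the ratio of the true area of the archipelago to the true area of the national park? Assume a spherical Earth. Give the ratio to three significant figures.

Since Mercator area scale is 1/cos²φ, the true area equals the apparent area multiplied by cos²φ.
True area of archipelago: 3500 × cos²(36.4°) = 3500 × 0.6479 = 2267 km².
True area of national park: 264000 × cos²(4.7°) = 264000 × 0.9933 = 262200 km².
Ratio = 2267 / 262200 ≈ 0.00865.

0.00865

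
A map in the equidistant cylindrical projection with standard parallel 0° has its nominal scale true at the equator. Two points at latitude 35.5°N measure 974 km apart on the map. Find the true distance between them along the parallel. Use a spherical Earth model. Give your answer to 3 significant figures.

793 km

For the equirectangular projection with φ₀ = 0 (plate carrée), h = 1 along meridians and k = sec φ along parallels.
Along the parallel at 35.5°, map distances are exaggerated by k = sec 35.5° = 1.228.
True distance = 974 / 1.228 = 974 × cos 35.5° ≈ 793 km.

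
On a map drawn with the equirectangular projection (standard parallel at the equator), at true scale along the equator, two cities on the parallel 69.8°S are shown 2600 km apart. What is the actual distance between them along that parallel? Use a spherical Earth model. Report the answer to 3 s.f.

Plate carrée maps x = Rλ, y = Rφ. The meridian scale is h = 1 and the parallel scale is k = 1/cos φ = sec φ.
Along the parallel at 69.8°, map distances are exaggerated by k = sec 69.8° = 2.896.
True distance = 2600 / 2.896 = 2600 × cos 69.8° ≈ 898 km.

898 km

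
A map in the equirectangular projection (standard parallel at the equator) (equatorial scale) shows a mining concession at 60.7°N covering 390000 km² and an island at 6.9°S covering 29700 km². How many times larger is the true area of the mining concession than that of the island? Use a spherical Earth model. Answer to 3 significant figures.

6.47

Plate carrée has h = 1 and k = sec φ, giving areal scale sec φ; true area = (apparent area) · cos φ.
True area of mining concession: 390000 × cos(60.7°) = 390000 × 0.4894 = 190900 km².
True area of island: 29700 × cos(6.9°) = 29700 × 0.9928 = 29480 km².
Ratio = 190900 / 29480 ≈ 6.47.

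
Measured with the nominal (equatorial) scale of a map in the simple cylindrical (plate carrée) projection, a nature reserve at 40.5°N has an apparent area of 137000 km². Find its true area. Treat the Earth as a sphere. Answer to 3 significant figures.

For the equirectangular projection with φ₀ = 0 (plate carrée), h = 1 along meridians and k = sec φ along parallels.
Areal scale = h·k = 1 × sec φ; at 40.5°, h = 1.000, k = 1.315, so h·k = 1.315.
True area = apparent / (areal scale) = 137000 / 1.315 ≈ 104000 km².

104000 km²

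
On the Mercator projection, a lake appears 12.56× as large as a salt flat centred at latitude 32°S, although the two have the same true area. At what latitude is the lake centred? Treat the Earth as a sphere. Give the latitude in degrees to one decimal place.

76.2°

On Mercator, (apparent₁)/(apparent₂) = sec²φ₁ / sec²φ₂ when true areas are equal.
cos²φ₂ / cos²φ₁ = 12.56  ⇒  cos φ₁ = cos 32° / √12.56 = 0.8480/3.544 = 0.2393.
φ₁ = arccos(0.2393) ≈ 76.2°.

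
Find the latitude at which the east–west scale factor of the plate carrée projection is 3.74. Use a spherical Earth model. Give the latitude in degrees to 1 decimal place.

74.5°

Plate carrée: h = 1, k = sec φ along parallels.
sec φ = 3.74  ⇒  cos φ = 0.2674  ⇒  φ ≈ 74.5°.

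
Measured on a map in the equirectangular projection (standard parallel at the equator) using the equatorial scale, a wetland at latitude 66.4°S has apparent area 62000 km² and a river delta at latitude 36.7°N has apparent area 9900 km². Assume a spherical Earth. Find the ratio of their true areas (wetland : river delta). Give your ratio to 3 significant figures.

Plate carrée has h = 1 and k = sec φ, giving areal scale sec φ; true area = (apparent area) · cos φ.
True area of wetland: 62000 × cos(66.4°) = 62000 × 0.4003 = 24820 km².
True area of river delta: 9900 × cos(36.7°) = 9900 × 0.8018 = 7938 km².
Ratio = 24820 / 7938 ≈ 3.13.

3.13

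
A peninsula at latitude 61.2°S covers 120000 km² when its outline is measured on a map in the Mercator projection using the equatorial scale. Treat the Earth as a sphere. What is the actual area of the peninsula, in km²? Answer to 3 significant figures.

For Mercator, h = k = sec φ (a conformal cylindrical projection has a single point scale, 1/cos φ).
Areal scale = k² = sec²φ = 1/cos²(61.2°) = 1/0.4818² = 4.309.
True area = apparent / (areal scale) = 120000 / 4.309 ≈ 27900 km².

27900 km²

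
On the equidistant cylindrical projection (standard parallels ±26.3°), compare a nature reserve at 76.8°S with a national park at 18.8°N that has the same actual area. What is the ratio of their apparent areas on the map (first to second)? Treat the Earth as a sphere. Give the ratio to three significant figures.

4.15

The equidistant cylindrical projection with φ₀ = 26.3° has h = 1 (meridians true) and k = cos φ₀ / cos φ along parallels.
Areal scale at 76.8°: h·k = 1.000 × 3.926 = 3.926.
Areal scale at 18.8°: h·k = 1.000 × 0.9470 = 0.9470.
Ratio = 3.926/0.9470 ≈ 4.15.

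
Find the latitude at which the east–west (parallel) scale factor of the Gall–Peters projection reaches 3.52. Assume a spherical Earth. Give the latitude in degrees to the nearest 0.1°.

78.4°

Gall–Peters is a cylindrical equal-area projection with standard parallels at ±45°. For cylindrical equal-area with standard parallel φ₀, h = cos φ / cos φ₀ and k = cos φ₀ / cos φ, so h·k = 1.
k = cos φ₀ / cos φ = 3.52  ⇒  cos φ = cos 45° / 3.52 = 0.2009.
φ = arccos(0.2009) ≈ 78.4°.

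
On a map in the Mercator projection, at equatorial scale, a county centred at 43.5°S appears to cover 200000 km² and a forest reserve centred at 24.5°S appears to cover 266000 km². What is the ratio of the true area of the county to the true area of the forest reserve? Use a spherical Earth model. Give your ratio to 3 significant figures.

0.478

Since Mercator area scale is 1/cos²φ, the true area equals the apparent area multiplied by cos²φ.
True area of county: 200000 × cos²(43.5°) = 200000 × 0.5262 = 105200 km².
True area of forest reserve: 266000 × cos²(24.5°) = 266000 × 0.8280 = 220300 km².
Ratio = 105200 / 220300 ≈ 0.478.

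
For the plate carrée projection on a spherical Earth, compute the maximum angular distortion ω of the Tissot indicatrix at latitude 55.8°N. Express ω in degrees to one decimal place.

32.6°

Plate carrée maps x = Rλ, y = Rφ. The meridian scale is h = 1 and the parallel scale is k = 1/cos φ = sec φ.
At 55.8°: h = 1.000, k = 1.779; principal scales a = 1.779, b = 1.000.
sin(ω/2) = (a − b)/(a + b) = 0.7791/2.779 = 0.2803, so ω = 2 arcsin(0.2803) ≈ 32.6°.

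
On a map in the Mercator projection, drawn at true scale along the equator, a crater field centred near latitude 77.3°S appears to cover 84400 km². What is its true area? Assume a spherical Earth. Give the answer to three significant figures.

For Mercator, h = k = sec φ (a conformal cylindrical projection has a single point scale, 1/cos φ).
Areal scale = k² = sec²φ = 1/cos²(77.3°) = 1/0.2198² = 20.69.
True area = apparent / (areal scale) = 84400 / 20.69 ≈ 4080 km².

4080 km²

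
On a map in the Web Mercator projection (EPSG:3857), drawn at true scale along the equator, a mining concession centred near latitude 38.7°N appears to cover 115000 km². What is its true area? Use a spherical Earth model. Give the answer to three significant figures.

70000 km²

The Mercator projection is conformal; its linear scale factor is the same in every direction and equals sec φ = 1/cos φ.
Areal scale = k² = sec²φ = 1/cos²(38.7°) = 1/0.7804² = 1.642.
True area = apparent / (areal scale) = 115000 / 1.642 ≈ 70000 km².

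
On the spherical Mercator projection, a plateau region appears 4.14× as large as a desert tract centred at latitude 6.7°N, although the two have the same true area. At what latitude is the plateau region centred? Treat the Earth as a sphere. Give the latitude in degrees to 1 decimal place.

60.8°

Mercator areal scale is sec²φ, so apparent-area ratio = sec²φ₁ / sec²φ₂ = cos²φ₂ / cos²φ₁.
cos²φ₂ / cos²φ₁ = 4.14  ⇒  cos φ₁ = cos 6.7° / √4.14 = 0.9932/2.035 = 0.4881.
φ₁ = arccos(0.4881) ≈ 60.8°.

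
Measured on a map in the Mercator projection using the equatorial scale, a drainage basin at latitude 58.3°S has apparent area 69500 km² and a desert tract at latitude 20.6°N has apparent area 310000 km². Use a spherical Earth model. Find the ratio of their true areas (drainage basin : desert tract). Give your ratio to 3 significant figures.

On Mercator the areal scale is sec²φ, so true area = apparent × cos²φ.
True area of drainage basin: 69500 × cos²(58.3°) = 69500 × 0.2761 = 19190 km².
True area of desert tract: 310000 × cos²(20.6°) = 310000 × 0.8762 = 271600 km².
Ratio = 19190 / 271600 ≈ 0.0707.

0.0707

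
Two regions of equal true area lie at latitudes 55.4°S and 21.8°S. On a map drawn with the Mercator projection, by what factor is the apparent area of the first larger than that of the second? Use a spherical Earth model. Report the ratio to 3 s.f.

On Mercator, area is exaggerated by sec²φ = 1/cos²φ.
At 55.4°: sec²(55.4°) = 1/0.5678² = 3.101.
At 21.8°: sec²(21.8°) = 1/0.9285² = 1.160.
Ratio = 3.101/1.160 = cos²(21.8°)/cos²(55.4°) ≈ 2.67.

2.67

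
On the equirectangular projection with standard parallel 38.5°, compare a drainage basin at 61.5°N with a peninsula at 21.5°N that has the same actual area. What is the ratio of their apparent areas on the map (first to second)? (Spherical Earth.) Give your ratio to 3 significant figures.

1.95

With standard parallel φ₀ = 38.5°, the equirectangular projection gives x = Rλ cos φ₀, y = Rφ, so h = 1 and k = cos 38.5° / cos φ.
Areal scale at 61.5°: h·k = 1.000 × 1.640 = 1.640.
Areal scale at 21.5°: h·k = 1.000 × 0.8411 = 0.8411.
Ratio = 1.640/0.8411 ≈ 1.95.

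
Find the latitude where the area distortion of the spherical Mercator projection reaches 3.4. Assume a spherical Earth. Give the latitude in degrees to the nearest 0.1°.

Mercator areal scale is sec²φ.
sec²φ = 3.4  ⇒  cos²φ = 0.2941  ⇒  cos φ = 0.5423.
φ = arccos(0.5423) ≈ 57.2°.

57.2°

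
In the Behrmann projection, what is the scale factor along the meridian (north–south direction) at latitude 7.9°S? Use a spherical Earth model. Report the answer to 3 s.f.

Behrmann is a cylindrical equal-area projection with standard parallels at ±30°. A cylindrical equal-area projection with standard parallel φ₀ has meridian scale h = cos φ / cos φ₀ and parallel scale k = cos φ₀ / cos φ (so areas are preserved, h·k = 1).
h = cos 7.9° / cos 30° = 0.9905/0.8660 = 1.144.

1.14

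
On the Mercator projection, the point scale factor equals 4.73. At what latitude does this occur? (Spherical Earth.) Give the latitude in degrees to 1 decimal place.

Mercator scale is k = sec φ = 1/cos φ.
1/cos φ = 4.73  ⇒  cos φ = 0.2114  ⇒  φ = arccos(0.2114) ≈ 77.8°.

77.8°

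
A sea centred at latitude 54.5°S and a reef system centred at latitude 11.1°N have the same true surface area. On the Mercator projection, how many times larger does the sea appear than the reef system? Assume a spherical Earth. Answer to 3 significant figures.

2.86

On Mercator, area is exaggerated by sec²φ = 1/cos²φ.
At 54.5°: sec²(54.5°) = 1/0.5807² = 2.965.
At 11.1°: sec²(11.1°) = 1/0.9813² = 1.038.
Ratio = 2.965/1.038 = cos²(11.1°)/cos²(54.5°) ≈ 2.86.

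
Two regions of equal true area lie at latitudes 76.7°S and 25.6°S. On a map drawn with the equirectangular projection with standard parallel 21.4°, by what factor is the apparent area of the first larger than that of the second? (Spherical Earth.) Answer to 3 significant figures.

In the equirectangular projection with standard parallel φ₀ = 21.4° (x = Rλ cos φ₀, y = Rφ), meridians are true-scale (h = 1) and the parallel scale is k = cos φ₀ / cos φ.
Areal scale at 76.7°: h·k = 1.000 × 4.047 = 4.047.
Areal scale at 25.6°: h·k = 1.000 × 1.032 = 1.032.
Ratio = 4.047/1.032 ≈ 3.92.

3.92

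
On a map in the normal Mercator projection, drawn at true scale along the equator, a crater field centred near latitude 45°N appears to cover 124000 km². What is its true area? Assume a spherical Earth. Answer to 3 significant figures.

62000 km²

Mercator is conformal, so the point scale is isotropic: h = k = sec φ = 1/cos φ.
Areal scale = k² = sec²φ = 1/cos²(45°) = 1/0.7071² = 2.000.
True area = apparent / (areal scale) = 124000 / 2.000 ≈ 62000 km².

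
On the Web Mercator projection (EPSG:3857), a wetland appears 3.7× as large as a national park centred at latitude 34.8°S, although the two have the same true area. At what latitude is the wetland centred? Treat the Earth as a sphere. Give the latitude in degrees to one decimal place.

64.7°

For equal true areas on Mercator, apparent areas scale as sec²φ, so the ratio is cos²φ₂ / cos²φ₁.
cos²φ₂ / cos²φ₁ = 3.7  ⇒  cos φ₁ = cos 34.8° / √3.7 = 0.8211/1.924 = 0.4269.
φ₁ = arccos(0.4269) ≈ 64.7°.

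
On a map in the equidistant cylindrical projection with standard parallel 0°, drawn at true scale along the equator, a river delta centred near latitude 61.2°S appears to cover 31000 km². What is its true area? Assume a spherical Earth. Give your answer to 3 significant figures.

14900 km²

Plate carrée maps x = Rλ, y = Rφ. The meridian scale is h = 1 and the parallel scale is k = 1/cos φ = sec φ.
Areal scale = h·k = 1 × sec φ; at 61.2°, h = 1.000, k = 2.076, so h·k = 2.076.
True area = apparent / (areal scale) = 31000 / 2.076 ≈ 14900 km².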